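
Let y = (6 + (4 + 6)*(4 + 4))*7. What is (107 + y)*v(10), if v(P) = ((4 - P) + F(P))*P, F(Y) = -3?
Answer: -63810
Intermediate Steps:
v(P) = P*(1 - P) (v(P) = ((4 - P) - 3)*P = (1 - P)*P = P*(1 - P))
y = 602 (y = (6 + 10*8)*7 = (6 + 80)*7 = 86*7 = 602)
(107 + y)*v(10) = (107 + 602)*(10*(1 - 1*10)) = 709*(10*(1 - 10)) = 709*(10*(-9)) = 709*(-90) = -63810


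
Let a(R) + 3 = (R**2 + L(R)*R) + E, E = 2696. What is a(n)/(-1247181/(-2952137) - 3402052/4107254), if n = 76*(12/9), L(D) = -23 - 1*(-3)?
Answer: -596637497535723287/22143754953675 ≈ -26944.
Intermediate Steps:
L(D) = -20 (L(D) = -23 + 3 = -20)
n = 304/3 (n = 76*(12*(1/9)) = 76*(4/3) = 304/3 ≈ 101.33)
a(R) = 2693 + R**2 - 20*R (a(R) = -3 + ((R**2 - 20*R) + 2696) = -3 + (2696 + R**2 - 20*R) = 2693 + R**2 - 20*R)
a(n)/(-1247181/(-2952137) - 3402052/4107254) = (2693 + (304/3)**2 - 20*304/3)/(-1247181/(-2952137) - 3402052/4107254) = (2693 + 92416/9 - 6080/3)/(-1247181*(-1/2952137) - 3402052*1/4107254) = 98413/(9*(1247181/2952137 - 1701026/2053627)) = 98413/(9*(-2460417217075/6062588250899)) = (98413/9)*(-6062588250899/2460417217075) = -596637497535723287/22143754953675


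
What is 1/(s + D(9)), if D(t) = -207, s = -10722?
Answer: -1/10929 ≈ -9.1500e-5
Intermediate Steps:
1/(s + D(9)) = 1/(-10722 - 207) = 1/(-10929) = -1/10929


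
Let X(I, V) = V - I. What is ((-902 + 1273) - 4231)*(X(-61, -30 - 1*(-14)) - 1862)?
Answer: 7013620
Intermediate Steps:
((-902 + 1273) - 4231)*(X(-61, -30 - 1*(-14)) - 1862) = ((-902 + 1273) - 4231)*(((-30 - 1*(-14)) - 1*(-61)) - 1862) = (371 - 4231)*(((-30 + 14) + 61) - 1862) = -3860*((-16 + 61) - 1862) = -3860*(45 - 1862) = -3860*(-1817) = 7013620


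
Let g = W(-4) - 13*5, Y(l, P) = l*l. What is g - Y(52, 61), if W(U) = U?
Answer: -2773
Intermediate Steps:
Y(l, P) = l²
g = -69 (g = -4 - 13*5 = -4 - 65 = -69)
g - Y(52, 61) = -69 - 1*52² = -69 - 1*2704 = -69 - 2704 = -2773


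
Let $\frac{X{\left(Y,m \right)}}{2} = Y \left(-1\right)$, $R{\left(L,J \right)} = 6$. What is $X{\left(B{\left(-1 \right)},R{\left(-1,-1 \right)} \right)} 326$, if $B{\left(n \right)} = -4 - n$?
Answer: $1956$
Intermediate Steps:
$X{\left(Y,m \right)} = - 2 Y$ ($X{\left(Y,m \right)} = 2 Y \left(-1\right) = 2 \left(- Y\right) = - 2 Y$)
$X{\left(B{\left(-1 \right)},R{\left(-1,-1 \right)} \right)} 326 = - 2 \left(-4 - -1\right) 326 = - 2 \left(-4 + 1\right) 326 = \left(-2\right) \left(-3\right) 326 = 6 \cdot 326 = 1956$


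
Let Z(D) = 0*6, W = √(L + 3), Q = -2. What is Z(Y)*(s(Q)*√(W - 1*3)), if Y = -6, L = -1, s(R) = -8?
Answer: 0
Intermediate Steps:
W = √2 (W = √(-1 + 3) = √2 ≈ 1.4142)
Z(D) = 0
Z(Y)*(s(Q)*√(W - 1*3)) = 0*(-8*√(√2 - 1*3)) = 0*(-8*√(√2 - 3)) = 0*(-8*√(-3 + √2)) = 0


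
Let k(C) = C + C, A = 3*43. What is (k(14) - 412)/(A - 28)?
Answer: -384/101 ≈ -3.8020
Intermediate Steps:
A = 129
k(C) = 2*C
(k(14) - 412)/(A - 28) = (2*14 - 412)/(129 - 28) = (28 - 412)/101 = -384*1/101 = -384/101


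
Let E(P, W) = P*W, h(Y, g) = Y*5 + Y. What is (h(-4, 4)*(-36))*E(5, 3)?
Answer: 12960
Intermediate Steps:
h(Y, g) = 6*Y (h(Y, g) = 5*Y + Y = 6*Y)
(h(-4, 4)*(-36))*E(5, 3) = ((6*(-4))*(-36))*(5*3) = -24*(-36)*15 = 864*15 = 12960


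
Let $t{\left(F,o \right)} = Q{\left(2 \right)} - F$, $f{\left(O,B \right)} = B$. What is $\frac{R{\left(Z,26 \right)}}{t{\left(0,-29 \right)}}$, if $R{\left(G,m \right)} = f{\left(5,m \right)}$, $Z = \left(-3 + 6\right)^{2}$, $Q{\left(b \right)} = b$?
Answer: $13$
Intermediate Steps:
$t{\left(F,o \right)} = 2 - F$
$Z = 9$ ($Z = 3^{2} = 9$)
$R{\left(G,m \right)} = m$
$\frac{R{\left(Z,26 \right)}}{t{\left(0,-29 \right)}} = \frac{26}{2 - 0} = \frac{26}{2 + 0} = \frac{26}{2} = 26 \cdot \frac{1}{2} = 13$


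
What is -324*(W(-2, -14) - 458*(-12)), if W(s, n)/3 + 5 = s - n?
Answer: -1787508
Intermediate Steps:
W(s, n) = -15 - 3*n + 3*s (W(s, n) = -15 + 3*(s - n) = -15 + (-3*n + 3*s) = -15 - 3*n + 3*s)
-324*(W(-2, -14) - 458*(-12)) = -324*((-15 - 3*(-14) + 3*(-2)) - 458*(-12)) = -324*((-15 + 42 - 6) - 1*(-5496)) = -324*(21 + 5496) = -324*5517 = -1787508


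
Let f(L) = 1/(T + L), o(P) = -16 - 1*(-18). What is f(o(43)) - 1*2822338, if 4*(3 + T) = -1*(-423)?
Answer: -1182559618/419 ≈ -2.8223e+6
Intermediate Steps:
o(P) = 2 (o(P) = -16 + 18 = 2)
T = 411/4 (T = -3 + (-1*(-423))/4 = -3 + (¼)*423 = -3 + 423/4 = 411/4 ≈ 102.75)
f(L) = 1/(411/4 + L)
f(o(43)) - 1*2822338 = 4/(411 + 4*2) - 1*2822338 = 4/(411 + 8) - 2822338 = 4/419 - 2822338 = -1182559618/419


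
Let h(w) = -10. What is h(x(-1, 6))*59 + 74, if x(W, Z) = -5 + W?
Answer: -516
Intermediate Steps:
h(x(-1, 6))*59 + 74 = -10*59 + 74 = -590 + 74 = -516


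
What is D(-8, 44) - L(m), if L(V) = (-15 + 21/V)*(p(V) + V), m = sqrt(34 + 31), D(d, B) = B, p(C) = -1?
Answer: 8 + 996*sqrt(65)/65 ≈ 131.54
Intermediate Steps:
m = sqrt(65) ≈ 8.0623
L(V) = (-1 + V)*(-15 + 21/V) (L(V) = (-15 + 21/V)*(-1 + V) = (-1 + V)*(-15 + 21/V))
D(-8, 44) - L(m) = 44 - (36 - 21*sqrt(65)/65 - 15*sqrt(65)) = 44 - (36 - 996*sqrt(65)/65) = 44 + (-36 + 996*sqrt(65)/65) = 8 + 996*sqrt(65)/65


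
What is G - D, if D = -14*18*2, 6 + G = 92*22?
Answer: 2522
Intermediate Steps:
G = 2018 (G = -6 + 92*22 = -6 + 2024 = 2018)
D = -504 (D = -252*2 = -504)
G - D = 2018 - 1*(-504) = 2018 + 504 = 2522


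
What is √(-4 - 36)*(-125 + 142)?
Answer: 34*I*√10 ≈ 107.52*I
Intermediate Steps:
√(-4 - 36)*(-125 + 142) = √(-40)*17 = (2*I*√10)*17 = 34*I*√10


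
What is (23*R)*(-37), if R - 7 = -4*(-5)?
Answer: -22977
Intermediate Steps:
R = 27 (R = 7 - 4*(-5) = 7 + 20 = 27)
(23*R)*(-37) = (23*27)*(-37) = 621*(-37) = -22977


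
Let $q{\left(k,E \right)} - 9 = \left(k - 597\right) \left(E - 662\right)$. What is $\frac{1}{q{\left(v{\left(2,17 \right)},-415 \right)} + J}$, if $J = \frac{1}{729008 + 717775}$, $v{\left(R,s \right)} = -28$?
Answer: $\frac{1446783}{973878827923} \approx 1.4856 \cdot 10^{-6}$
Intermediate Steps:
$q{\left(k,E \right)} = 9 + \left(-662 + E\right) \left(-597 + k\right)$ ($q{\left(k,E \right)} = 9 + \left(k - 597\right) \left(E - 662\right) = 9 + \left(-597 + k\right) \left(-662 + E\right) = 9 + \left(-662 + E\right) \left(-597 + k\right)$)
$J = \frac{1}{1446783} \approx 6.9119 \cdot 10^{-7}$
$\frac{1}{q{\left(v{\left(2,17 \right)},-415 \right)} + J} = \frac{1}{\left(395223 - -18536 - -247755 - -11620\right) + \frac{1}{1446783}} = \frac{1}{\left(395223 + 18536 + 247755 + 11620\right) + \frac{1}{1446783}} = \frac{1}{673134 + \frac{1}{1446783}} = \frac{1}{\frac{973878827923}{1446783}} = \frac{1446783}{973878827923}$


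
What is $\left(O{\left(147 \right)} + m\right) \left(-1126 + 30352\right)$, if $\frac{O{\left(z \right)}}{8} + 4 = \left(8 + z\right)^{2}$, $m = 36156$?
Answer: $6672997224$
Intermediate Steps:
$O{\left(z \right)} = -32 + 8 \left(8 + z\right)^{2}$
$\left(O{\left(147 \right)} + m\right) \left(-1126 + 30352\right) = \left(\left(-32 + 8 \left(8 + 147\right)^{2}\right) + 36156\right) \left(-1126 + 30352\right) = \left(\left(-32 + 8 \cdot 155^{2}\right) + 36156\right) 29226 = \left(\left(-32 + 8 \cdot 24025\right) + 36156\right) 29226 = \left(\left(-32 + 192200\right) + 36156\right) 29226 = \left(192168 + 36156\right) 29226 = 228324 \cdot 29226 = 6672997224$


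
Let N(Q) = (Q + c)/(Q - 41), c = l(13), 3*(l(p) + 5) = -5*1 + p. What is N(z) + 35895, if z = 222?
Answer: 19491644/543 ≈ 35896.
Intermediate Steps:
l(p) = -20/3 + p/3 (l(p) = -5 + (-5*1 + p)/3 = -5 + (-5 + p)/3 = -5 + (-5/3 + p/3) = -20/3 + p/3)
c = -7/3 (c = -20/3 + (⅓)*13 = -20/3 + 13/3 = -7/3 ≈ -2.3333)
N(Q) = (-7/3 + Q)/(-41 + Q) (N(Q) = (Q - 7/3)/(Q - 41) = (-7/3 + Q)/(-41 + Q))
N(z) + 35895 = (-7/3 + 222)/(-41 + 222) + 35895 = (659/3)/181 + 35895 = (1/181)*(659/3) + 35895 = 659/543 + 35895 = 19491644/543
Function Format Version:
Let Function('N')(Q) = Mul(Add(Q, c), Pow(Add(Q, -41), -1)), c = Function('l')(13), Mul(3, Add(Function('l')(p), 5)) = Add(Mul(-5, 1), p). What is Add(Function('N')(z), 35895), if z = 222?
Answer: Rational(19491644, 543) ≈ 35896.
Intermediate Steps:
Function('l')(p) = Add(Rational(-20, 3), Mul(Rational(1, 3), p)) (Function('l')(p) = Add(-5, Mul(Rational(1, 3), Add(Mul(-5, 1), p))) = Add(-5, Mul(Rational(1, 3), Add(-5, p))) = Add(-5, Add(Rational(-5, 3), Mul(Rational(1, 3), p))) = Add(Rational(-20, 3), Mul(Rational(1, 3), p)))
c = Rational(-7, 3) (c = Add(Rational(-20, 3), Mul(Rational(1, 3), 13)) = Add(Rational(-20, 3), Rational(13, 3)) = Rational(-7, 3) ≈ -2.3333)
Function('N')(Q) = Mul(Pow(Add(-41, Q), -1), Add(Rational(-7, 3), Q)) (Function('N')(Q) = Mul(Add(Q, Rational(-7, 3)), Pow(Add(Q, -41), -1)) = Mul(Add(Rational(-7, 3), Q), Pow(Add(-41, Q), -1)) = Mul(Pow(Add(-41, Q), -1), Add(Rational(-7, 3), Q)))
Add(Function('N')(z), 35895) = Add(Mul(Pow(Add(-41, 222), -1), Add(Rational(-7, 3), 222)), 35895) = Add(Mul(Pow(181, -1), Rational(659, 3)), 35895) = Add(Mul(Rational(1, 181), Rational(659, 3)), 35895) = Add(Rational(659, 543), 35895) = Rational(19491644, 543)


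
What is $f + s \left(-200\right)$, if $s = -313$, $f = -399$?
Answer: $62201$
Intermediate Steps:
$f + s \left(-200\right) = -399 - -62600 = -399 + 62600 = 62201$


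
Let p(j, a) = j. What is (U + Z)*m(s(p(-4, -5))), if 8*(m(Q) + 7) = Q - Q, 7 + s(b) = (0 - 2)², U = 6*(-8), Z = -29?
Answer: 539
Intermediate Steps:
U = -48
s(b) = -3 (s(b) = -7 + (0 - 2)² = -7 + (-2)² = -7 + 4 = -3)
m(Q) = -7 (m(Q) = -7 + (Q - Q)/8 = -7 + (⅛)*0 = -7 + 0 = -7)
(U + Z)*m(s(p(-4, -5))) = (-48 - 29)*(-7) = -77*(-7) = 539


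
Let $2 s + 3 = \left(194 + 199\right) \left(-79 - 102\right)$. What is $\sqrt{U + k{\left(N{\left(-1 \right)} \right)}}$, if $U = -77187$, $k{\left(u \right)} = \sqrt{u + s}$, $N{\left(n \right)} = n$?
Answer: $\sqrt{-77187 + i \sqrt{35569}} \approx 0.339 + 277.83 i$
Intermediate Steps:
$s = -35568$ ($s = - \frac{3}{2} + \frac{\left(194 + 199\right) \left(-79 - 102\right)}{2} = - \frac{3}{2} + \frac{393 \left(-181\right)}{2} = - \frac{3}{2} + \frac{1}{2} \left(-71133\right) = - \frac{3}{2} - \frac{71133}{2} = -35568$)
$k{\left(u \right)} = \sqrt{-35568 + u}$ ($k{\left(u \right)} = \sqrt{u - 35568} = \sqrt{-35568 + u}$)
$\sqrt{U + k{\left(N{\left(-1 \right)} \right)}} = \sqrt{-77187 + \sqrt{-35568 - 1}} = \sqrt{-77187 + \sqrt{-35569}} = \sqrt{-77187 + i \sqrt{35569}}$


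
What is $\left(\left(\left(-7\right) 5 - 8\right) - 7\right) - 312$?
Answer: $-362$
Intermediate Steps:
$\left(\left(\left(-7\right) 5 - 8\right) - 7\right) - 312 = \left(\left(-35 - 8\right) - 7\right) - 312 = \left(-43 - 7\right) - 312 = -50 - 312 = -362$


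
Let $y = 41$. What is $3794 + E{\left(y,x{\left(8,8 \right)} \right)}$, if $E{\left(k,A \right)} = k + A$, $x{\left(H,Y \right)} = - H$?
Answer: $3827$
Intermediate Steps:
$E{\left(k,A \right)} = A + k$
$3794 + E{\left(y,x{\left(8,8 \right)} \right)} = 3794 + \left(\left(-1\right) 8 + 41\right) = 3794 + \left(-8 + 41\right) = 3794 + 33 = 3827$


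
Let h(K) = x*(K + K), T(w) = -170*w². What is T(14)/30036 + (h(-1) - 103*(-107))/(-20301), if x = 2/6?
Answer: -251859013/152440209 ≈ -1.6522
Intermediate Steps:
x = ⅓ (x = 2*(⅙) = ⅓ ≈ 0.33333)
h(K) = 2*K/3 (h(K) = (K + K)/3 = (2*K)/3 = 2*K/3)
T(14)/30036 + (h(-1) - 103*(-107))/(-20301) = -170*14²/30036 + ((⅔)*(-1) - 103*(-107))/(-20301) = -170*196*(1/30036) + (-⅔ + 11021)*(-1/20301) = -33320*1/30036 + (33061/3)*(-1/20301) = -8330/7509 - 33061/60903 = -251859013/152440209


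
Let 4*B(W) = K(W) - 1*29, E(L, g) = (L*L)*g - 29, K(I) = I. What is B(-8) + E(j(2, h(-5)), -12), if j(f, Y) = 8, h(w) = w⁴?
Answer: -3225/4 ≈ -806.25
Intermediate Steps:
E(L, g) = -29 + g*L² (E(L, g) = L²*g - 29 = g*L² - 29 = -29 + g*L²)
B(W) = -29/4 + W/4 (B(W) = (W - 1*29)/4 = (W - 29)/4 = (-29 + W)/4 = -29/4 + W/4)
B(-8) + E(j(2, h(-5)), -12) = (-29/4 + (¼)*(-8)) + (-29 - 12*8²) = (-29/4 - 2) + (-29 - 12*64) = -37/4 + (-29 - 768) = -37/4 - 797 = -3225/4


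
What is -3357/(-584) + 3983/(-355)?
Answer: -1134337/207320 ≈ -5.4714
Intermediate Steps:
-3357/(-584) + 3983/(-355) = -3357*(-1/584) + 3983*(-1/355) = 3357/584 - 3983/355 = -1134337/207320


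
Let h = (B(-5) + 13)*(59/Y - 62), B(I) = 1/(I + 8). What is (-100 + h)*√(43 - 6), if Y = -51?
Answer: -144140*√37/153 ≈ -5730.5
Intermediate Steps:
B(I) = 1/(8 + I)
h = -128840/153 (h = (1/(8 - 5) + 13)*(59/(-51) - 62) = (1/3 + 13)*(59*(-1/51) - 62) = (⅓ + 13)*(-59/51 - 62) = (40/3)*(-3221/51) = -128840/153 ≈ -842.09)
(-100 + h)*√(43 - 6) = (-100 - 128840/153)*√(43 - 6) = -144140*√37/153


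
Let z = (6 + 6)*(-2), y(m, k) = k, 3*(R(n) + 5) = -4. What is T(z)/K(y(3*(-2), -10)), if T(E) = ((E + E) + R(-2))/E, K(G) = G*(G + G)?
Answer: 163/14400 ≈ 0.011319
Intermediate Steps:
R(n) = -19/3 (R(n) = -5 + (1/3)*(-4) = -5 - 4/3 = -19/3)
K(G) = 2*G**2 (K(G) = G*(2*G) = 2*G**2)
z = -24 (z = 12*(-2) = -24)
T(E) = (-19/3 + 2*E)/E (T(E) = ((E + E) - 19/3)/E = (2*E - 19/3)/E = (-19/3 + 2*E)/E)
T(z)/K(y(3*(-2), -10)) = (2 - 19/3/(-24))/((2*(-10)**2)) = (2 - 19/3*(-1/24))/((2*100)) = (2 + 19/72)/200 = (163/72)*(1/200) = 163/14400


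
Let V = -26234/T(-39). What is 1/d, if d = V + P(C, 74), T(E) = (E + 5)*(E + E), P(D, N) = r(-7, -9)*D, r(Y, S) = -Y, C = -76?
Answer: -102/55273 ≈ -0.0018454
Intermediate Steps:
P(D, N) = 7*D (P(D, N) = (-1*(-7))*D = 7*D)
T(E) = 2*E*(5 + E) (T(E) = (5 + E)*(2*E) = 2*E*(5 + E))
V = -1009/102 (V = -26234*(-1/(78*(5 - 39))) = -26234/(2*(-39)*(-34)) = -26234/2652 = -26234*1/2652 = -1009/102 ≈ -9.8922)
d = -55273/102 (d = -1009/102 + 7*(-76) = -1009/102 - 532 = -55273/102 ≈ -541.89)
1/d = 1/(-55273/102) = -102/55273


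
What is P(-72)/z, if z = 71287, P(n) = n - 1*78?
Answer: -150/71287 ≈ -0.0021042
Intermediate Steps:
P(n) = -78 + n (P(n) = n - 78 = -78 + n)
P(-72)/z = (-78 - 72)/71287 = -150*1/71287 = -150/71287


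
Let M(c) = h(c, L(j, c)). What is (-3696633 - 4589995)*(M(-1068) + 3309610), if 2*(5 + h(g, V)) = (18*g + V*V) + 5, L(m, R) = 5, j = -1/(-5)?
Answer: -27345938693024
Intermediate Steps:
j = ⅕ (j = -1*(-⅕) = ⅕ ≈ 0.20000)
h(g, V) = -5/2 + V²/2 + 9*g (h(g, V) = -5 + ((18*g + V*V) + 5)/2 = -5 + ((18*g + V²) + 5)/2 = -5 + ((V² + 18*g) + 5)/2 = -5 + (5 + V² + 18*g)/2 = -5 + (5/2 + V²/2 + 9*g) = -5/2 + V²/2 + 9*g)
M(c) = 10 + 9*c (M(c) = -5/2 + (½)*5² + 9*c = -5/2 + (½)*25 + 9*c = -5/2 + 25/2 + 9*c = 10 + 9*c)
(-3696633 - 4589995)*(M(-1068) + 3309610) = (-3696633 - 4589995)*((10 + 9*(-1068)) + 3309610) = -8286628*((10 - 9612) + 3309610) = -8286628*(-9602 + 3309610) = -8286628*3300008 = -27345938693024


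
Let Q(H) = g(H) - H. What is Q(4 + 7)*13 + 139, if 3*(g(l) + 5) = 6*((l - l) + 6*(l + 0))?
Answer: 1647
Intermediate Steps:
g(l) = -5 + 12*l (g(l) = -5 + (6*((l - l) + 6*(l + 0)))/3 = -5 + (6*(0 + 6*l))/3 = -5 + (6*(6*l))/3 = -5 + (36*l)/3 = -5 + 12*l)
Q(H) = -5 + 11*H (Q(H) = (-5 + 12*H) - H = -5 + 11*H)
Q(4 + 7)*13 + 139 = (-5 + 11*(4 + 7))*13 + 139 = (-5 + 11*11)*13 + 139 = (-5 + 121)*13 + 139 = 116*13 + 139 = 1508 + 139 = 1647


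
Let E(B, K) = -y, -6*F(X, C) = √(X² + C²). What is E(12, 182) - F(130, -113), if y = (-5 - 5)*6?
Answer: 60 + √29669/6 ≈ 88.708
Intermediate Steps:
F(X, C) = -√(C² + X²)/6 (F(X, C) = -√(X² + C²)/6 = -√(C² + X²)/6)
y = -60 (y = -10*6 = -60)
E(B, K) = 60 (E(B, K) = -1*(-60) = 60)
E(12, 182) - F(130, -113) = 60 - (-1)*√((-113)² + 130²)/6 = 60 - (-1)*√(12769 + 16900)/6 = 60 - (-1)*√29669/6 = 60 + √29669/6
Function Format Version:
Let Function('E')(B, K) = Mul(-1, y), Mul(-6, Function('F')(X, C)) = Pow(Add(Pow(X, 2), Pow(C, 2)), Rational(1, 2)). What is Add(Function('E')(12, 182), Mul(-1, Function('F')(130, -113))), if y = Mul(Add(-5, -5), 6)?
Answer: Add(60, Mul(Rational(1, 6), Pow(29669, Rational(1, 2)))) ≈ 88.708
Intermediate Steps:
Function('F')(X, C) = Mul(Rational(-1, 6), Pow(Add(Pow(C, 2), Pow(X, 2)), Rational(1, 2))) (Function('F')(X, C) = Mul(Rational(-1, 6), Pow(Add(Pow(X, 2), Pow(C, 2)), Rational(1, 2))) = Mul(Rational(-1, 6), Pow(Add(Pow(C, 2), Pow(X, 2)), Rational(1, 2))))
y = -60 (y = Mul(-10, 6) = -60)
Function('E')(B, K) = 60 (Function('E')(B, K) = Mul(-1, -60) = 60)
Add(Function('E')(12, 182), Mul(-1, Function('F')(130, -113))) = Add(60, Mul(-1, Mul(Rational(-1, 6), Pow(Add(Pow(-113, 2), Pow(130, 2)), Rational(1, 2))))) = Add(60, Mul(-1, Mul(Rational(-1, 6), Pow(Add(12769, 16900), Rational(1, 2))))) = Add(60, Mul(-1, Mul(Rational(-1, 6), Pow(29669, Rational(1, 2))))) = Add(60, Mul(Rational(1, 6), Pow(29669, Rational(1, 2))))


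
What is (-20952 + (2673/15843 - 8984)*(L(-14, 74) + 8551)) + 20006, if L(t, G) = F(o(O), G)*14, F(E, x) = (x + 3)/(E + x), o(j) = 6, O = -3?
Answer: -16253385330967/211240 ≈ -7.6943e+7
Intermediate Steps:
F(E, x) = (3 + x)/(E + x)
L(t, G) = 14*(3 + G)/(6 + G) (L(t, G) = ((3 + G)/(6 + G))*14 = 14*(3 + G)/(6 + G))
(-20952 + (2673/15843 - 8984)*(L(-14, 74) + 8551)) + 20006 = (-20952 + (2673/15843 - 8984)*(14*(3 + 74)/(6 + 74) + 8551)) + 20006 = (-20952 + (2673*(1/15843) - 8984)*(14*77/80 + 8551)) + 20006 = (-20952 + (891/5281 - 8984)*(14*(1/80)*77 + 8551)) + 20006 = (-20952 - 47443613*(539/40 + 8551)/5281) + 20006 = (-20952 - 47443613/5281*342579/40) + 20006 = (-20952 - 16253185497927/211240) + 20006 = -16257611398407/211240 + 20006 = -16253385330967/211240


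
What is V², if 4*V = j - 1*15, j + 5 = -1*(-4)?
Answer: 16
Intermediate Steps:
j = -1 (j = -5 - 1*(-4) = -5 + 4 = -1)
V = -4 (V = (-1 - 1*15)/4 = (-1 - 15)/4 = (¼)*(-16) = -4)
V² = (-4)² = 16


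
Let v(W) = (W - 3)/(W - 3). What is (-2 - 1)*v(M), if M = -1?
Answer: -3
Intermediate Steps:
v(W) = 1 (v(W) = (-3 + W)/(-3 + W) = 1)
(-2 - 1)*v(M) = (-2 - 1)*1 = -3*1 = -3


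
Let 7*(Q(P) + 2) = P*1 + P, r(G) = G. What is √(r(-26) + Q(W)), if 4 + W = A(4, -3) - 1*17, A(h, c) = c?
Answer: 2*I*√427/7 ≈ 5.904*I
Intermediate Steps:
W = -24 (W = -4 + (-3 - 1*17) = -4 + (-3 - 17) = -4 - 20 = -24)
Q(P) = -2 + 2*P/7 (Q(P) = -2 + (P*1 + P)/7 = -2 + (P + P)/7 = -2 + (2*P)/7 = -2 + 2*P/7)
√(r(-26) + Q(W)) = √(-26 + (-2 + (2/7)*(-24))) = √(-26 + (-2 - 48/7)) = √(-26 - 62/7) = √(-244/7) = 2*I*√427/7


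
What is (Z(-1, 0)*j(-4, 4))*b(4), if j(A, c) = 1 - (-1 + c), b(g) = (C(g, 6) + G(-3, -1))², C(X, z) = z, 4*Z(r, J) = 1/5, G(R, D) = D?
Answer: -5/2 ≈ -2.5000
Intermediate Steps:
Z(r, J) = 1/20 (Z(r, J) = (¼)/5 = (¼)*(⅕) = 1/20)
b(g) = 25 (b(g) = (6 - 1)² = 5² = 25)
j(A, c) = 2 - c (j(A, c) = 1 + (1 - c) = 2 - c)
(Z(-1, 0)*j(-4, 4))*b(4) = ((2 - 1*4)/20)*25 = ((2 - 4)/20)*25 = ((1/20)*(-2))*25 = -⅒*25 = -5/2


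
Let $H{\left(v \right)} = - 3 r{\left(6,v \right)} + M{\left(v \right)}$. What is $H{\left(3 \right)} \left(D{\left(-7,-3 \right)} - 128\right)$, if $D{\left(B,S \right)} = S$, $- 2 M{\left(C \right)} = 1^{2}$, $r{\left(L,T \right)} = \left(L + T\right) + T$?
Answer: $\frac{9563}{2} \approx 4781.5$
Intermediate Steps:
$r{\left(L,T \right)} = L + 2 T$
$M{\left(C \right)} = - \frac{1}{2}$ ($M{\left(C \right)} = - \frac{1^{2}}{2} = \left(- \frac{1}{2}\right) 1 = - \frac{1}{2}$)
$H{\left(v \right)} = - \frac{37}{2} - 6 v$ ($H{\left(v \right)} = - 3 \left(6 + 2 v\right) - \frac{1}{2} = \left(-18 - 6 v\right) - \frac{1}{2} = - \frac{37}{2} - 6 v$)
$H{\left(3 \right)} \left(D{\left(-7,-3 \right)} - 128\right) = \left(- \frac{37}{2} - 18\right) \left(-3 - 128\right) = \left(- \frac{37}{2} - 18\right) \left(-131\right) = \left(- \frac{73}{2}\right) \left(-131\right) = \frac{9563}{2}$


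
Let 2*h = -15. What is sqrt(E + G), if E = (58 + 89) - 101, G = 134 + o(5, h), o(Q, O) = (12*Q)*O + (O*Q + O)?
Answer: 3*I*sqrt(35) ≈ 17.748*I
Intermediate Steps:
h = -15/2 (h = (1/2)*(-15) = -15/2 ≈ -7.5000)
o(Q, O) = O + 13*O*Q (o(Q, O) = 12*O*Q + (O + O*Q) = O + 13*O*Q)
G = -361 (G = 134 - 15*(1 + 13*5)/2 = 134 - 15*(1 + 65)/2 = 134 - 15/2*66 = 134 - 495 = -361)
E = 46 (E = 147 - 101 = 46)
sqrt(E + G) = sqrt(46 - 361) = sqrt(-315) = 3*I*sqrt(35)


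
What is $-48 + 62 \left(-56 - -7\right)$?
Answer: $-3086$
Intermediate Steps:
$-48 + 62 \left(-56 - -7\right) = -48 + 62 \left(-56 + 7\right) = -48 + 62 \left(-49\right) = -48 - 3038 = -3086$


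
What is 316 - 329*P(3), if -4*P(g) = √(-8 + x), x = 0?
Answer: 316 + 329*I*√2/2 ≈ 316.0 + 232.64*I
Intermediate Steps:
P(g) = -I*√2/2 (P(g) = -√(-8 + 0)/4 = -I*√2/2)
316 - 329*P(3) = 316 - (-329)*I*√2/2 = 316 + 329*I*√2/2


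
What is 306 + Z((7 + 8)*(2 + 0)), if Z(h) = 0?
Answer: 306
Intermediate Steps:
306 + Z((7 + 8)*(2 + 0)) = 306 + 0 = 306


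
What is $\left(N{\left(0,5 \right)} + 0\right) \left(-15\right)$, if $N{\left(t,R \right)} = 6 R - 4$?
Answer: $-390$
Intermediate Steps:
$N{\left(t,R \right)} = -4 + 6 R$
$\left(N{\left(0,5 \right)} + 0\right) \left(-15\right) = \left(\left(-4 + 6 \cdot 5\right) + 0\right) \left(-15\right) = \left(\left(-4 + 30\right) + 0\right) \left(-15\right) = \left(26 + 0\right) \left(-15\right) = 26 \left(-15\right) = -390$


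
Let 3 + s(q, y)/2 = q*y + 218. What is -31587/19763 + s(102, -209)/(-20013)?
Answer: 201966547/395516919 ≈ 0.51064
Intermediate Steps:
s(q, y) = 430 + 2*q*y (s(q, y) = -6 + 2*(q*y + 218) = -6 + 2*(218 + q*y) = -6 + (436 + 2*q*y) = 430 + 2*q*y)
-31587/19763 + s(102, -209)/(-20013) = -31587/19763 + (430 + 2*102*(-209))/(-20013) = -31587*1/19763 + (430 - 42636)*(-1/20013) = -31587/19763 - 42206*(-1/20013) = -31587/19763 + 42206/20013 = 201966547/395516919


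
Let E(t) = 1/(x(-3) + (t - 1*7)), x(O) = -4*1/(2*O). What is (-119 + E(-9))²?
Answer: 29997529/2116 ≈ 14177.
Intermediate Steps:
x(O) = -2/O
E(t) = 1/(-19/3 + t) (E(t) = 1/(-2/(-3) + (t - 1*7)) = 1/(-2*(-⅓) + (t - 7)) = 1/(⅔ + (-7 + t)) = 1/(-19/3 + t))
(-119 + E(-9))² = (-119 + 3/(-19 + 3*(-9)))² = (-119 + 3/(-19 - 27))² = (-119 + 3/(-46))² = (-119 + 3*(-1/46))² = (-119 - 3/46)² = (-5477/46)² = 29997529/2116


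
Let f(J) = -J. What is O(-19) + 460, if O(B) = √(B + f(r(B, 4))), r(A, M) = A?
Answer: 460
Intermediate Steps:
O(B) = 0 (O(B) = √(B - B) = √0 = 0)
O(-19) + 460 = 0 + 460 = 460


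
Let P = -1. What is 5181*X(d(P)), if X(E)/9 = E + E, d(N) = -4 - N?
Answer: -279774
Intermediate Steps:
X(E) = 18*E (X(E) = 9*(E + E) = 9*(2*E) = 18*E)
5181*X(d(P)) = 5181*(18*(-4 - 1*(-1))) = 5181*(18*(-4 + 1)) = 5181*(18*(-3)) = 5181*(-54) = -279774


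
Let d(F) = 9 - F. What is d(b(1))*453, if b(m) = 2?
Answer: 3171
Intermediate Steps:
d(b(1))*453 = (9 - 1*2)*453 = (9 - 2)*453 = 7*453 = 3171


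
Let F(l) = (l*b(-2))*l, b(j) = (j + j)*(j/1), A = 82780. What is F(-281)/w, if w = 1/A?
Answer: 52291132640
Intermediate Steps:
b(j) = 2*j² (b(j) = (2*j)*(j*1) = (2*j)*j = 2*j²)
w = 1/82780 ≈ 1.2080e-5
F(l) = 8*l² (F(l) = (l*(2*(-2)²))*l = (l*(2*4))*l = (l*8)*l = (8*l)*l = 8*l²)
F(-281)/w = (8*(-281)²)/(1/82780) = (8*78961)*82780 = 631688*82780 = 52291132640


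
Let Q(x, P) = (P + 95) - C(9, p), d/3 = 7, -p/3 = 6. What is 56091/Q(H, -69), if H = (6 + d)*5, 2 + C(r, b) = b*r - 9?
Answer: 56091/199 ≈ 281.86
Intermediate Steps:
p = -18 (p = -3*6 = -18)
d = 21 (d = 3*7 = 21)
C(r, b) = -11 + b*r (C(r, b) = -2 + (b*r - 9) = -2 + (-9 + b*r) = -11 + b*r)
H = 135 (H = (6 + 21)*5 = 27*5 = 135)
Q(x, P) = 268 + P (Q(x, P) = (P + 95) - (-11 - 18*9) = (95 + P) - (-11 - 162) = (95 + P) - 1*(-173) = (95 + P) + 173 = 268 + P)
56091/Q(H, -69) = 56091/(268 - 69) = 56091/199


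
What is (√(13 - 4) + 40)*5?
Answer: 215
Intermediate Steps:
(√(13 - 4) + 40)*5 = (√9 + 40)*5 = (3 + 40)*5 = 43*5 = 215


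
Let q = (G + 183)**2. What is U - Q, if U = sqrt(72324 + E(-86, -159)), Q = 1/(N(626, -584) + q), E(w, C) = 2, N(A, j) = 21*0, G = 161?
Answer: -1/118336 + 29*sqrt(86) ≈ 268.94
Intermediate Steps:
N(A, j) = 0
q = 118336 (q = (161 + 183)**2 = 344**2 = 118336)
Q = 1/118336 (Q = 1/(0 + 118336) = 1/118336 ≈ 8.4505e-6)
U = 29*sqrt(86) (U = sqrt(72324 + 2) = sqrt(72326) = 29*sqrt(86) ≈ 268.94)
U - Q = 29*sqrt(86) - 1*1/118336 = 29*sqrt(86) - 1/118336 = -1/118336 + 29*sqrt(86)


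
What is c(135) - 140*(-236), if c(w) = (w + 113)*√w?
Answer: 33040 + 744*√15 ≈ 35922.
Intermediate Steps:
c(w) = √w*(113 + w) (c(w) = (113 + w)*√w = √w*(113 + w))
c(135) - 140*(-236) = √135*(113 + 135) - 140*(-236) = (3*√15)*248 + 33040 = 744*√15 + 33040 = 33040 + 744*√15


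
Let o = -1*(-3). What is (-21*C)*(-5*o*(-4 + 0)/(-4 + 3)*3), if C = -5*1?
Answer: -18900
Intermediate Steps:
o = 3
C = -5
(-21*C)*(-5*o*(-4 + 0)/(-4 + 3)*3) = (-21*(-5))*(-15*(-4 + 0)/(-4 + 3)*3) = 105*(-15*(-4/(-1))*3) = 105*(-15*(-4*(-1))*3) = 105*(-15*4*3) = 105*(-5*12*3) = 105*(-60*3) = 105*(-180) = -18900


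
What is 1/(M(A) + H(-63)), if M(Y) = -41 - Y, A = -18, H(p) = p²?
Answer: 1/3946 ≈ 0.00025342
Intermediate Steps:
1/(M(A) + H(-63)) = 1/((-41 - 1*(-18)) + (-63)²) = 1/((-41 + 18) + 3969) = 1/(-23 + 3969) = 1/3946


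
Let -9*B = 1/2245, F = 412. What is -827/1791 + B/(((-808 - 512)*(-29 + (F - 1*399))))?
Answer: -39211708999/84919190400 ≈ -0.46175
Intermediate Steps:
B = -1/20205 (B = -1/9/2245 = -1/9*1/2245 = -1/20205 ≈ -4.9493e-5)
-827/1791 + B/(((-808 - 512)*(-29 + (F - 1*399)))) = -827/1791 - 1/((-808 - 512)*(-29 + (412 - 1*399)))/20205 = -827*1/1791 - (-1/(1320*(-29 + (412 - 399))))/20205 = -827/1791 - (-1/(1320*(-29 + 13)))/20205 = -827/1791 - 1/(20205*((-1320*(-16)))) = -827/1791 - 1/20205/21120 = -827/1791 - 1/20205*1/21120 = -827/1791 - 1/426729600 = -39211708999/84919190400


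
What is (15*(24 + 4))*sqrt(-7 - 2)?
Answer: 1260*I ≈ 1260.0*I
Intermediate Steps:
(15*(24 + 4))*sqrt(-7 - 2) = (15*28)*sqrt(-9) = 420*(3*I) = 1260*I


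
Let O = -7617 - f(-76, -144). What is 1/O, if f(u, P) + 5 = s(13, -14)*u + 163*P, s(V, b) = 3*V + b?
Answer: 1/17760 ≈ 5.6306e-5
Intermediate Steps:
s(V, b) = b + 3*V
f(u, P) = -5 + 25*u + 163*P (f(u, P) = -5 + ((-14 + 3*13)*u + 163*P) = -5 + ((-14 + 39)*u + 163*P) = -5 + (25*u + 163*P) = -5 + 25*u + 163*P)
O = 17760 (O = -7617 - (-5 + 25*(-76) + 163*(-144)) = -7617 - (-5 - 1900 - 23472) = -7617 - 1*(-25377) = -7617 + 25377 = 17760)
1/O = 1/17760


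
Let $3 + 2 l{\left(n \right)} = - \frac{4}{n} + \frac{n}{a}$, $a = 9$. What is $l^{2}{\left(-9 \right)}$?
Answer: $\frac{256}{81} \approx 3.1605$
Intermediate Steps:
$l{\left(n \right)} = - \frac{3}{2} - \frac{2}{n} + \frac{n}{18}$ ($l{\left(n \right)} = - \frac{3}{2} + \frac{- \frac{4}{n} + \frac{n}{9}}{2} = - \frac{3}{2} + \left(- \frac{2}{n} + \frac{n}{18}\right) = - \frac{3}{2} - \frac{2}{n} + \frac{n}{18}$)
$l^{2}{\left(-9 \right)} = \left(\frac{-36 - 9 \left(-27 - 9\right)}{18 \left(-9\right)}\right)^{2} = \left(\frac{1}{18} \left(- \frac{1}{9}\right) \left(-36 - -324\right)\right)^{2} = \left(\frac{1}{18} \left(- \frac{1}{9}\right) \left(-36 + 324\right)\right)^{2} = \left(\frac{1}{18} \left(- \frac{1}{9}\right) 288\right)^{2} = \left(- \frac{16}{9}\right)^{2} = \frac{256}{81}$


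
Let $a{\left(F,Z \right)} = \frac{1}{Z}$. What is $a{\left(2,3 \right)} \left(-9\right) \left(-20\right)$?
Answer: $60$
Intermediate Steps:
$a{\left(2,3 \right)} \left(-9\right) \left(-20\right) = \frac{1}{3} \left(-9\right) \left(-20\right) = \left(-3\right) \left(-20\right) = 60$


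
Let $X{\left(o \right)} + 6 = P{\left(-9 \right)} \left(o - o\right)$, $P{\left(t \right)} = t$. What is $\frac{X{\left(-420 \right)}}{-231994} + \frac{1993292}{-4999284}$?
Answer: $- \frac{57800223568}{144975486537} \approx -0.39869$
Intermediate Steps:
$X{\left(o \right)} = -6$ ($X{\left(o \right)} = -6 - 9 \left(o - o\right) = -6 - 0 = -6 + 0 = -6$)
$\frac{X{\left(-420 \right)}}{-231994} + \frac{1993292}{-4999284} = - \frac{6}{-231994} + \frac{1993292}{-4999284} = \left(-6\right) \left(- \frac{1}{231994}\right) + 1993292 \left(- \frac{1}{4999284}\right) = \frac{3}{115997} - \frac{498323}{1249821} = - \frac{57800223568}{144975486537}$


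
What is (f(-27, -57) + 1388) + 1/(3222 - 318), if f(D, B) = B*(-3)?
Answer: 4527337/2904 ≈ 1559.0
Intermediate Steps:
f(D, B) = -3*B
(f(-27, -57) + 1388) + 1/(3222 - 318) = (-3*(-57) + 1388) + 1/(3222 - 318) = (171 + 1388) + 1/2904 = 1559 + 1/2904 = 4527337/2904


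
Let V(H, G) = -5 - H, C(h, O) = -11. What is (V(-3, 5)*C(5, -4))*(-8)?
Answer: -176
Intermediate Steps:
(V(-3, 5)*C(5, -4))*(-8) = ((-5 - 1*(-3))*(-11))*(-8) = ((-5 + 3)*(-11))*(-8) = -2*(-11)*(-8) = 22*(-8) = -176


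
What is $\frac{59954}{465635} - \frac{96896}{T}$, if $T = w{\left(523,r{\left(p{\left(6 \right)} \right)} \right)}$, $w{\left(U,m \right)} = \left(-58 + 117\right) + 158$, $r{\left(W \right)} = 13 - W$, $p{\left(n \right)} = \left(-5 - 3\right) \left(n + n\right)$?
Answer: $- \frac{45105158942}{101042795} \approx -446.4$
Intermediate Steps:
$p{\left(n \right)} = - 16 n$ ($p{\left(n \right)} = - 8 \cdot 2 n = - 16 n$)
$w{\left(U,m \right)} = 217$ ($w{\left(U,m \right)} = 59 + 158 = 217$)
$T = 217$
$\frac{59954}{465635} - \frac{96896}{T} = \frac{59954}{465635} - \frac{96896}{217} = - \frac{45105158942}{101042795}$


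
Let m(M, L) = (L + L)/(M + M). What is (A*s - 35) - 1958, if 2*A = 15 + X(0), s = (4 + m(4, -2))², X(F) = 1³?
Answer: -1895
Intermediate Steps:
X(F) = 1
m(M, L) = L/M (m(M, L) = (2*L)/((2*M)) = (2*L)*(1/(2*M)) = L/M)
s = 49/4 (s = (4 - 2/4)² = (4 - 2*¼)² = (4 - ½)² = (7/2)² = 49/4 ≈ 12.250)
A = 8 (A = (15 + 1)/2 = (½)*16 = 8)
(A*s - 35) - 1958 = (8*(49/4) - 35) - 1958 = (98 - 35) - 1958 = 63 - 1958 = -1895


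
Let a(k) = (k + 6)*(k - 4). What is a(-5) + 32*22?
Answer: 695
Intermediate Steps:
a(k) = (-4 + k)*(6 + k) (a(k) = (6 + k)*(-4 + k) = (-4 + k)*(6 + k))
a(-5) + 32*22 = (-24 + (-5)² + 2*(-5)) + 32*22 = (-24 + 25 - 10) + 704 = -9 + 704 = 695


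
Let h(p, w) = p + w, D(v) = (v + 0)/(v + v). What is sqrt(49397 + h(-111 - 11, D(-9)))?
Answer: sqrt(197102)/2 ≈ 221.98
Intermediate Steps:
D(v) = 1/2 (D(v) = v/((2*v)) = v*(1/(2*v)) = 1/2)
sqrt(49397 + h(-111 - 11, D(-9))) = sqrt(49397 + ((-111 - 11) + 1/2)) = sqrt(49397 + (-122 + 1/2)) = sqrt(49397 - 243/2) = sqrt(98551/2) = sqrt(197102)/2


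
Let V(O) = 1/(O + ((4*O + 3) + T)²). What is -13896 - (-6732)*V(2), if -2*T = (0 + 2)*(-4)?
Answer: -3147660/227 ≈ -13866.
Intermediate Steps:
T = 4 (T = -(0 + 2)*(-4)/2 = -(-4) = -½*(-8) = 4)
V(O) = 1/(O + (7 + 4*O)²) (V(O) = 1/(O + ((4*O + 3) + 4)²) = 1/(O + ((3 + 4*O) + 4)²) = 1/(O + (7 + 4*O)²))
-13896 - (-6732)*V(2) = -13896 - (-6732)/(2 + (7 + 4*2)²) = -13896 - (-6732)/(2 + (7 + 8)²) = -13896 - (-6732)/(2 + 15²) = -13896 - (-6732)/(2 + 225) = -13896 - (-6732)/227 = -13896 - 1*(-6732/227) = -13896 + 6732/227 = -3147660/227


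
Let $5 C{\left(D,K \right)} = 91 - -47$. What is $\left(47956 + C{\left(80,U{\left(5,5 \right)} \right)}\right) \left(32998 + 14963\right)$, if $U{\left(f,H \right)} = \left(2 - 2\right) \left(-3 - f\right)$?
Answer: $\frac{11506707198}{5} \approx 2.3013 \cdot 10^{9}$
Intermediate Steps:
$U{\left(f,H \right)} = 0$ ($U{\left(f,H \right)} = 0 \left(-3 - f\right) = 0$)
$C{\left(D,K \right)} = \frac{138}{5}$ ($C{\left(D,K \right)} = \frac{91 - -47}{5} = \frac{91 + 47}{5} = \frac{1}{5} \cdot 138 = \frac{138}{5}$)
$\left(47956 + C{\left(80,U{\left(5,5 \right)} \right)}\right) \left(32998 + 14963\right) = \left(47956 + \frac{138}{5}\right) \left(32998 + 14963\right) = \frac{239918}{5} \cdot 47961 = \frac{11506707198}{5}$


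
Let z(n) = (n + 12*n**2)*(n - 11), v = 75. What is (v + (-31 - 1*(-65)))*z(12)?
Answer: 189660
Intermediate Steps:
z(n) = (-11 + n)*(n + 12*n**2) (z(n) = (n + 12*n**2)*(-11 + n) = (-11 + n)*(n + 12*n**2))
(v + (-31 - 1*(-65)))*z(12) = (75 + (-31 - 1*(-65)))*(12*(-11 - 131*12 + 12*12**2)) = (75 + (-31 + 65))*(12*(-11 - 1572 + 12*144)) = (75 + 34)*(12*(-11 - 1572 + 1728)) = 109*(12*145) = 109*1740 = 189660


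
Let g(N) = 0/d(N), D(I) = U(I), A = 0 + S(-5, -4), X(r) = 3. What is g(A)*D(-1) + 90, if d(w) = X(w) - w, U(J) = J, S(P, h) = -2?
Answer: 90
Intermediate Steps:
A = -2 (A = 0 - 2 = -2)
D(I) = I
d(w) = 3 - w
g(N) = 0 (g(N) = 0/(3 - N) = 0)
g(A)*D(-1) + 90 = 0*(-1) + 90 = 0 + 90 = 90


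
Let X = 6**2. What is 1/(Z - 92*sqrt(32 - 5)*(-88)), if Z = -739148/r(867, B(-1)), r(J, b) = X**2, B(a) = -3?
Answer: 59870988/185744067824663 + 2549657088*sqrt(3)/185744067824663 ≈ 2.4098e-5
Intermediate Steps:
X = 36
r(J, b) = 1296 (r(J, b) = 36**2 = 1296)
Z = -184787/324 (Z = -739148/1296 = -739148*1/1296 = -184787/324 ≈ -570.33)
1/(Z - 92*sqrt(32 - 5)*(-88)) = 1/(-184787/324 - 92*sqrt(32 - 5)*(-88)) = 1/(-184787/324 - 276*sqrt(3)*(-88)) = 1/(-184787/324 + 24288*sqrt(3))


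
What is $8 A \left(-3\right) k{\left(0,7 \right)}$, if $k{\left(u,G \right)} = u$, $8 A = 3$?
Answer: $0$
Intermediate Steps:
$A = \frac{3}{8}$ ($A = \frac{1}{8} \cdot 3 = \frac{3}{8} \approx 0.375$)
$8 A \left(-3\right) k{\left(0,7 \right)} = 8 \cdot \frac{3}{8} \left(-3\right) 0 = 3 \left(-3\right) 0 = \left(-9\right) 0 = 0$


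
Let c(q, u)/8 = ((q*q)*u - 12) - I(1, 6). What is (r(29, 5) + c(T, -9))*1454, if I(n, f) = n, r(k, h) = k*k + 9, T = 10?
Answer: -9384116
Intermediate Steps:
r(k, h) = 9 + k² (r(k, h) = k² + 9 = 9 + k²)
c(q, u) = -104 + 8*u*q² (c(q, u) = 8*(((q*q)*u - 12) - 1*1) = 8*((q²*u - 12) - 1) = 8*((u*q² - 12) - 1) = 8*((-12 + u*q²) - 1) = 8*(-13 + u*q²) = -104 + 8*u*q²)
(r(29, 5) + c(T, -9))*1454 = ((9 + 29²) + (-104 + 8*(-9)*10²))*1454 = ((9 + 841) + (-104 + 8*(-9)*100))*1454 = (850 + (-104 - 7200))*1454 = (850 - 7304)*1454 = -6454*1454 = -9384116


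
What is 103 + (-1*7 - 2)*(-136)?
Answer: 1327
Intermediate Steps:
103 + (-1*7 - 2)*(-136) = 103 + (-7 - 2)*(-136) = 103 - 9*(-136) = 103 + 1224 = 1327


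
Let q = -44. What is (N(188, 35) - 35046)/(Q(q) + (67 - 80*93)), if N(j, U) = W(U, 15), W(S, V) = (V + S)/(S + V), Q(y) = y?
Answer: 35045/7417 ≈ 4.7250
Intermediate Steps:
W(S, V) = 1 (W(S, V) = (S + V)/(S + V) = 1)
N(j, U) = 1
(N(188, 35) - 35046)/(Q(q) + (67 - 80*93)) = (1 - 35046)/(-44 + (67 - 80*93)) = -35045/(-44 + (67 - 7440)) = -35045/(-44 - 7373) = -35045/(-7417) = -35045*(-1/7417) = 35045/7417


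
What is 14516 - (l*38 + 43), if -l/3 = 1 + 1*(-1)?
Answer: 14473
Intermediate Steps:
l = 0 (l = -3*(1 + 1*(-1)) = -3*(1 - 1) = -3*0 = 0)
14516 - (l*38 + 43) = 14516 - (0*38 + 43) = 14516 - (0 + 43) = 14516 - 1*43 = 14516 - 43 = 14473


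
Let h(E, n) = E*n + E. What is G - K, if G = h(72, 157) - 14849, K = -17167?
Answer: 13694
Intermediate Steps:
h(E, n) = E + E*n
G = -3473 (G = 72*(1 + 157) - 14849 = 72*158 - 14849 = 11376 - 14849 = -3473)
G - K = -3473 - 1*(-17167) = -3473 + 17167 = 13694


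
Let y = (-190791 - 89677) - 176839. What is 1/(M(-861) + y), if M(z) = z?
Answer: -1/458168 ≈ -2.1826e-6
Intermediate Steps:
y = -457307 (y = -280468 - 176839 = -457307)
1/(M(-861) + y) = 1/(-861 - 457307) = 1/(-458168) = -1/458168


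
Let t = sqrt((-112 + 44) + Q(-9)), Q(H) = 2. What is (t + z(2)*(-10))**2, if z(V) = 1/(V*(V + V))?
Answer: (-5 + 4*I*sqrt(66))**2/16 ≈ -64.438 - 20.31*I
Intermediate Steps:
z(V) = 1/(2*V**2) (z(V) = 1/(V*(2*V)) = 1/(2*V**2))
t = I*sqrt(66) (t = sqrt((-112 + 44) + 2) = sqrt(-68 + 2) = sqrt(-66) = I*sqrt(66) ≈ 8.124*I)
(t + z(2)*(-10))**2 = (I*sqrt(66) + ((1/2)/2**2)*(-10))**2 = (I*sqrt(66) + ((1/2)*(1/4))*(-10))**2 = (I*sqrt(66) + (1/8)*(-10))**2 = (I*sqrt(66) - 5/4)**2 = (-5/4 + I*sqrt(66))**2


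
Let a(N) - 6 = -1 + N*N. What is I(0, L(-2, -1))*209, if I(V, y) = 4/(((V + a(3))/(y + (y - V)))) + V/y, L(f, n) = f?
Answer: -1672/7 ≈ -238.86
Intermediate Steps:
a(N) = 5 + N² (a(N) = 6 + (-1 + N*N) = 6 + (-1 + N²) = 5 + N²)
I(V, y) = V/y + 4*(-V + 2*y)/(14 + V) (I(V, y) = 4/(((V + (5 + 3²))/(y + (y - V)))) + V/y = 4/(((V + (5 + 9))/(-V + 2*y))) + V/y = 4/(((V + 14)/(-V + 2*y))) + V/y = 4/(((14 + V)/(-V + 2*y))) + V/y = 4*((-V + 2*y)/(14 + V)) + V/y = 4*(-V + 2*y)/(14 + V) + V/y = V/y + 4*(-V + 2*y)/(14 + V))
I(0, L(-2, -1))*209 = ((0² + 8*(-2)² + 14*0 - 4*0*(-2))/((-2)*(14 + 0)))*209 = -½*(0 + 8*4 + 0 + 0)/14*209 = -½*1/14*(0 + 32 + 0 + 0)*209 = -½*1/14*32*209 = -8/7*209 = -1672/7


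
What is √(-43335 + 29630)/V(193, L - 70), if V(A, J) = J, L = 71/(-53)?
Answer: -53*I*√13705/3781 ≈ -1.641*I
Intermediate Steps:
L = -71/53 (L = 71*(-1/53) = -71/53 ≈ -1.3396)
√(-43335 + 29630)/V(193, L - 70) = √(-43335 + 29630)/(-71/53 - 70) = √(-13705)/(-3781/53) = (I*√13705)*(-53/3781) = -53*I*√13705/3781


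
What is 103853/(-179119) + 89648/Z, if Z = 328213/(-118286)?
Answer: -1899430469912721/58789184347 ≈ -32309.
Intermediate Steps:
Z = -328213/118286 (Z = 328213*(-1/118286) = -328213/118286 ≈ -2.7747)
103853/(-179119) + 89648/Z = 103853/(-179119) + 89648/(-328213/118286) = 103853*(-1/179119) + 89648*(-118286/328213) = -103853/179119 - 10604103328/328213 = -1899430469912721/58789184347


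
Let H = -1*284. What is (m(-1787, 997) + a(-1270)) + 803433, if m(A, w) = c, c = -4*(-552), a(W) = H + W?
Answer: 804087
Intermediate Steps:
H = -284
a(W) = -284 + W
c = 2208
m(A, w) = 2208
(m(-1787, 997) + a(-1270)) + 803433 = (2208 + (-284 - 1270)) + 803433 = (2208 - 1554) + 803433 = 654 + 803433 = 804087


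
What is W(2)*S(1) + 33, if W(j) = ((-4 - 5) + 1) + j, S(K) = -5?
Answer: 63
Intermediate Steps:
W(j) = -8 + j (W(j) = (-9 + 1) + j = -8 + j)
W(2)*S(1) + 33 = (-8 + 2)*(-5) + 33 = -6*(-5) + 33 = 30 + 33 = 63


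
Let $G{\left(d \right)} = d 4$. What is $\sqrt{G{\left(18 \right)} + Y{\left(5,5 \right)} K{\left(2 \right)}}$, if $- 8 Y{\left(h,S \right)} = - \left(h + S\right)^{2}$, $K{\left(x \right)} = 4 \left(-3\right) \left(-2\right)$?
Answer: $2 \sqrt{93} \approx 19.287$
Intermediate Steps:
$K{\left(x \right)} = 24$ ($K{\left(x \right)} = \left(-12\right) \left(-2\right) = 24$)
$Y{\left(h,S \right)} = \frac{\left(S + h\right)^{2}}{8}$ ($Y{\left(h,S \right)} = - \frac{\left(-1\right) \left(h + S\right)^{2}}{8} = - \frac{\left(-1\right) \left(S + h\right)^{2}}{8} = \frac{\left(S + h\right)^{2}}{8}$)
$G{\left(d \right)} = 4 d$
$\sqrt{G{\left(18 \right)} + Y{\left(5,5 \right)} K{\left(2 \right)}} = \sqrt{4 \cdot 18 + \frac{\left(5 + 5\right)^{2}}{8} \cdot 24} = \sqrt{72 + \frac{10^{2}}{8} \cdot 24} = \sqrt{72 + \frac{1}{8} \cdot 100 \cdot 24} = \sqrt{72 + \frac{25}{2} \cdot 24} = \sqrt{72 + 300} = \sqrt{372} = 2 \sqrt{93}$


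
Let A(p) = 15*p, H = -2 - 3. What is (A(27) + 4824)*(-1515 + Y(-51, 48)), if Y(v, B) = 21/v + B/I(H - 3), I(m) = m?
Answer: -135242856/17 ≈ -7.9555e+6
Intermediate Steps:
H = -5
Y(v, B) = 21/v - B/8 (Y(v, B) = 21/v + B/(-5 - 3) = 21/v + B/(-8) = 21/v + B*(-⅛) = 21/v - B/8)
(A(27) + 4824)*(-1515 + Y(-51, 48)) = (15*27 + 4824)*(-1515 + (21/(-51) - ⅛*48)) = (405 + 4824)*(-1515 + (21*(-1/51) - 6)) = 5229*(-1515 + (-7/17 - 6)) = 5229*(-1515 - 109/17) = 5229*(-25864/17) = -135242856/17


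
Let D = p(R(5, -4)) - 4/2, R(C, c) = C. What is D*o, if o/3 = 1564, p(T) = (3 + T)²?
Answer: 290904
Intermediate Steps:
o = 4692 (o = 3*1564 = 4692)
D = 62 (D = (3 + 5)² - 4/2 = 8² - 4*½ = 64 - 2 = 62)
D*o = 62*4692 = 290904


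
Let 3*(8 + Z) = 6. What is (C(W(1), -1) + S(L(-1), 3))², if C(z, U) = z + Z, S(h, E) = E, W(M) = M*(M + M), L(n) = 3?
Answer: 1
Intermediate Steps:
Z = -6 (Z = -8 + (⅓)*6 = -8 + 2 = -6)
W(M) = 2*M² (W(M) = M*(2*M) = 2*M²)
C(z, U) = -6 + z (C(z, U) = z - 6 = -6 + z)
(C(W(1), -1) + S(L(-1), 3))² = ((-6 + 2*1²) + 3)² = ((-6 + 2*1) + 3)² = ((-6 + 2) + 3)² = (-4 + 3)² = (-1)² = 1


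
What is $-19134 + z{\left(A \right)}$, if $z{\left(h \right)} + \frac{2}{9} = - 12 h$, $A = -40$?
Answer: $- \frac{167888}{9} \approx -18654.0$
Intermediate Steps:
$z{\left(h \right)} = - \frac{2}{9} - 12 h$
$-19134 + z{\left(A \right)} = -19134 - - \frac{4318}{9} = -19134 + \left(- \frac{2}{9} + 480\right) = -19134 + \frac{4318}{9} = - \frac{167888}{9}$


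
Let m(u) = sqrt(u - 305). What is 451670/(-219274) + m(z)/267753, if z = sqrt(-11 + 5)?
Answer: -225835/109637 + sqrt(-305 + I*sqrt(6))/267753 ≈ -2.0598 + 6.5226e-5*I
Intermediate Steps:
z = I*sqrt(6) (z = sqrt(-6) = I*sqrt(6) ≈ 2.4495*I)
m(u) = sqrt(-305 + u)
451670/(-219274) + m(z)/267753 = 451670/(-219274) + sqrt(-305 + I*sqrt(6))/267753 = 451670*(-1/219274) + sqrt(-305 + I*sqrt(6))*(1/267753) = -225835/109637 + sqrt(-305 + I*sqrt(6))/267753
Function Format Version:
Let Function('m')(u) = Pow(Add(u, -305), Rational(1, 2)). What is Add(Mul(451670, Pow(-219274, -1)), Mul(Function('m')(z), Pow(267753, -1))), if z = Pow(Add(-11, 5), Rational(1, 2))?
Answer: Add(Rational(-225835, 109637), Mul(Rational(1, 267753), Pow(Add(-305, Mul(I, Pow(6, Rational(1, 2)))), Rational(1, 2)))) ≈ Add(-2.0598, Mul(6.5226e-5, I))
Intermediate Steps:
z = Mul(I, Pow(6, Rational(1, 2))) (z = Pow(-6, Rational(1, 2)) = Mul(I, Pow(6, Rational(1, 2))) ≈ Mul(2.4495, I))
Function('m')(u) = Pow(Add(-305, u), Rational(1, 2))
Add(Mul(451670, Pow(-219274, -1)), Mul(Function('m')(z), Pow(267753, -1))) = Add(Mul(451670, Pow(-219274, -1)), Mul(Pow(Add(-305, Mul(I, Pow(6, Rational(1, 2)))), Rational(1, 2)), Pow(267753, -1))) = Add(Mul(451670, Rational(-1, 219274)), Mul(Pow(Add(-305, Mul(I, Pow(6, Rational(1, 2)))), Rational(1, 2)), Rational(1, 267753))) = Add(Rational(-225835, 109637), Mul(Rational(1, 267753), Pow(Add(-305, Mul(I, Pow(6, Rational(1, 2)))), Rational(1, 2))))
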